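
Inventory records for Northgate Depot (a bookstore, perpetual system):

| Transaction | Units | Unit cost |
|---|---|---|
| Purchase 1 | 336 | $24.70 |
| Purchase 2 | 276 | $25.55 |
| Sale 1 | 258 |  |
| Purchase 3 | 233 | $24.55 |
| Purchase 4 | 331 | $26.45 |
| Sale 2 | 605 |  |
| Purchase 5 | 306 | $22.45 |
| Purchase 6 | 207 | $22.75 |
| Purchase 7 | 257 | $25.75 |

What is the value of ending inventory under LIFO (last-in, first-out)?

Sale 1 (258) [LIFO — newest first]: 258 @ $25.55 = $6,591.90
Sale 2 (605) [LIFO — newest first]: 331 @ $26.45 + 233 @ $24.55 + 18 @ $25.55 + 23 @ $24.70 = $15,503.10
Total COGS = $6,591.90 + $15,503.10 = $22,095.00
Ending inventory: 313 @ $24.70 + 306 @ $22.45 + 207 @ $22.75 + 257 @ $25.75 = $25,927.80

Ending inventory = $25,927.80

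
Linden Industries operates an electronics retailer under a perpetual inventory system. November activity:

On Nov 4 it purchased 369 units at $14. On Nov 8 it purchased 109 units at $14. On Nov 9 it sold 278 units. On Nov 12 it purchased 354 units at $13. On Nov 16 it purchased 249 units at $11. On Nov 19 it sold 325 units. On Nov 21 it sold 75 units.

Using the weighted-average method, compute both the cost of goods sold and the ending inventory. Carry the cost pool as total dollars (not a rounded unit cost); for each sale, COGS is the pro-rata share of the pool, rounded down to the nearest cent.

After Nov 4: 369 on hand, pool $5,166.00 (≈ $14.0000 each)
After Nov 8: 478 on hand, pool $6,692.00 (≈ $14.0000 each)
Nov 9, sell 278: 278/478 × $6,692.00 → $3,892.00
After Nov 12: 554 on hand, pool $7,402.00 (≈ $13.3610 each)
After Nov 16: 803 on hand, pool $10,141.00 (≈ $12.6289 each)
Nov 19, sell 325: 325/803 × $10,141.00 → $4,104.38
Nov 21, sell 75: 75/478 × $6,036.62 → $947.16
Total COGS = $3,892.00 + $4,104.38 + $947.16 = $8,943.54
Ending inventory (cost pool remaining) = $5,089.46

COGS = $8,943.54; ending inventory = $5,089.46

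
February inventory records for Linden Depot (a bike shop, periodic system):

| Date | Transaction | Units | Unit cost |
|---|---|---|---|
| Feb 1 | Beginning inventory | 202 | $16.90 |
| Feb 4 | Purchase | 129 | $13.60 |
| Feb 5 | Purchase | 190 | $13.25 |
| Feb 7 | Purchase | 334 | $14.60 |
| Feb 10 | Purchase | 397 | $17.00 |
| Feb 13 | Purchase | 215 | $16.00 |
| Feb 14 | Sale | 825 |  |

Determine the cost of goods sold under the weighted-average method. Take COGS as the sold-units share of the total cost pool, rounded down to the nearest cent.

COGS = $12,794.58

Feb 14, sell 825: 825/1467 × $22,751.10 → $12,794.58
Ending inventory (cost pool remaining) = $9,956.52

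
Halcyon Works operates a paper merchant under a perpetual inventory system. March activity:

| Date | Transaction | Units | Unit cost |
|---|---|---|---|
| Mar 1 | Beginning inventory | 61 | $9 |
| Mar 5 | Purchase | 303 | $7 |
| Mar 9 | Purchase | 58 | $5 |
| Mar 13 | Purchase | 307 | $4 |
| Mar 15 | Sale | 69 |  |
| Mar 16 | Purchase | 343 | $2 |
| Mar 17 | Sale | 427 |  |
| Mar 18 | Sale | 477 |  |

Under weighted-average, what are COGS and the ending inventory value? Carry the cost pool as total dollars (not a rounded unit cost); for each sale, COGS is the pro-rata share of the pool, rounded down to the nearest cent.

After Mar 1: 61 on hand, pool $549.00 (≈ $9.0000 each)
After Mar 5: 364 on hand, pool $2,670.00 (≈ $7.3352 each)
After Mar 9: 422 on hand, pool $2,960.00 (≈ $7.0142 each)
After Mar 13: 729 on hand, pool $4,188.00 (≈ $5.7449 each)
Mar 15, sell 69: 69/729 × $4,188.00 → $396.39
After Mar 16: 1003 on hand, pool $4,477.61 (≈ $4.4642 each)
Mar 17, sell 427: 427/1003 × $4,477.61 → $1,906.22
Mar 18, sell 477: 477/576 × $2,571.39 → $2,129.43
Total COGS = $396.39 + $1,906.22 + $2,129.43 = $4,432.04
Ending inventory (cost pool remaining) = $441.96

COGS = $4,432.04; ending inventory = $441.96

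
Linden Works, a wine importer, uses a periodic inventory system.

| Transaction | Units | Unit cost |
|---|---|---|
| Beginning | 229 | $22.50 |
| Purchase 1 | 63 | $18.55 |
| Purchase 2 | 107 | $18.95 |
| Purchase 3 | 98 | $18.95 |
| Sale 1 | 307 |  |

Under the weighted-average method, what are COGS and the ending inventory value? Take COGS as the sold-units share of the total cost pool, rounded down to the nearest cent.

COGS = $6,304.24; ending inventory = $3,901.66

Sale 1, sell 307: 307/497 × $10,205.90 → $6,304.24
Ending inventory (cost pool remaining) = $3,901.66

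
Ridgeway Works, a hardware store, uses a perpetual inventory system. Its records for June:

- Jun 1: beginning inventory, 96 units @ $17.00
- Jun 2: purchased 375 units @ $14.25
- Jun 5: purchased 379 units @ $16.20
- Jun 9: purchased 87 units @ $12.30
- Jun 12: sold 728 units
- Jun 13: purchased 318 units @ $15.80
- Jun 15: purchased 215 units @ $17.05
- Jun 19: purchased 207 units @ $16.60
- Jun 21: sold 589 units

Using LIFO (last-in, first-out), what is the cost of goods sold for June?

Jun 12, 728 sold [LIFO — newest first]: 87 @ $12.30 + 379 @ $16.20 + 262 @ $14.25 = $10,943.40
Jun 21, 589 sold [LIFO — newest first]: 207 @ $16.60 + 215 @ $17.05 + 167 @ $15.80 = $9,740.55
Total COGS = $10,943.40 + $9,740.55 = $20,683.95
Ending inventory: 96 @ $17.00 + 113 @ $14.25 + 151 @ $15.80 = $5,628.05

COGS = $20,683.95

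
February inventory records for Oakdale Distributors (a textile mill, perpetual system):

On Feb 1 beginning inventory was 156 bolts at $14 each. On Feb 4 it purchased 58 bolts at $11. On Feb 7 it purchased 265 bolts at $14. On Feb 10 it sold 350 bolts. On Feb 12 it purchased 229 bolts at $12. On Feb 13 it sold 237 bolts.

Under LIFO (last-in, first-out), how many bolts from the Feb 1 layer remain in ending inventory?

Feb 10, 350 sold [LIFO — newest first]: 265 @ $14 + 58 @ $11 + 27 @ $14 = $4,726
Feb 13, 237 sold [LIFO — newest first]: 229 @ $12 + 8 @ $14 = $2,860
Total COGS = $4,726 + $2,860 = $7,586
Ending inventory: 121 @ $14 = $1,694

121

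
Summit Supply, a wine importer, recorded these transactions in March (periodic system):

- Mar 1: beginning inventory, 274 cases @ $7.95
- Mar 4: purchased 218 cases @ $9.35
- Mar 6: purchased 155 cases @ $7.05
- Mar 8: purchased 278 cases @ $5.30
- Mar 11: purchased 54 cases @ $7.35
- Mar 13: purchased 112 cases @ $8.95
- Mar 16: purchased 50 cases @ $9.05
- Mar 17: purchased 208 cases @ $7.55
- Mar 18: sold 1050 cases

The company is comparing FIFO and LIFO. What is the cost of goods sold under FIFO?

COGS = $7,815.10

FIFO COGS: 274 @ $7.95 + 218 @ $9.35 + 155 @ $7.05 + 278 @ $5.30 + 54 @ $7.35 + 71 @ $8.95 = $7,815.10
LIFO COGS: 208 @ $7.55 + 50 @ $9.05 + 112 @ $8.95 + 54 @ $7.35 + 278 @ $5.30 + 155 @ $7.05 + 193 @ $9.35 = $7,792.90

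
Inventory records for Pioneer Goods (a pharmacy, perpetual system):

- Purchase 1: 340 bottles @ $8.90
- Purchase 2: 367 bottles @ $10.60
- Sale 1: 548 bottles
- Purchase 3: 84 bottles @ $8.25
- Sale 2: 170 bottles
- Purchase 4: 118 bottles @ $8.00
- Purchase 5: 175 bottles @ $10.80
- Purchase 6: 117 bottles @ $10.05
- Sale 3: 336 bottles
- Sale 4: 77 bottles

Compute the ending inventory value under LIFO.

Sale 1 (548) [LIFO — newest first]: 367 @ $10.60 + 181 @ $8.90 = $5,501.10
Sale 2 (170) [LIFO — newest first]: 84 @ $8.25 + 86 @ $8.90 = $1,458.40
Sale 3 (336) [LIFO — newest first]: 117 @ $10.05 + 175 @ $10.80 + 44 @ $8.00 = $3,417.85
Sale 4 (77) [LIFO — newest first]: 74 @ $8.00 + 3 @ $8.90 = $618.70
Total COGS = $5,501.10 + $1,458.40 + $3,417.85 + $618.70 = $10,996.05
Ending inventory: 70 @ $8.90 = $623.00
Check: goods available $11,619.05 = COGS $10,996.05 + ending $623.00

Ending inventory = $623.00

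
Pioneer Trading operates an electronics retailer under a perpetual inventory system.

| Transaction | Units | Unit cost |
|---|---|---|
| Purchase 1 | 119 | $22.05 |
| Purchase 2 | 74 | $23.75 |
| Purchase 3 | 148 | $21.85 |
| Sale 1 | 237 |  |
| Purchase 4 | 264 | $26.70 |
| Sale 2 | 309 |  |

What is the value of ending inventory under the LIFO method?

Sale 1 (237) [LIFO — newest first]: 148 @ $21.85 + 74 @ $23.75 + 15 @ $22.05 = $5,322.05
Sale 2 (309) [LIFO — newest first]: 264 @ $26.70 + 45 @ $22.05 = $8,041.05
Total COGS = $5,322.05 + $8,041.05 = $13,363.10
Ending inventory: 59 @ $22.05 = $1,300.95

Ending inventory = $1,300.95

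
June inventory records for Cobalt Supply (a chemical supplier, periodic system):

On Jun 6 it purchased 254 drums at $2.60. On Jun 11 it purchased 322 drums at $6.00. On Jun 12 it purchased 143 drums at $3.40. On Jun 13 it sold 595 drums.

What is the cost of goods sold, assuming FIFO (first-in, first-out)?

COGS = $2,657.00

Jun 13, 595 sold [FIFO — oldest first]: 254 @ $2.60 + 322 @ $6.00 + 19 @ $3.40 = $2,657.00
Ending inventory: 124 @ $3.40 = $421.60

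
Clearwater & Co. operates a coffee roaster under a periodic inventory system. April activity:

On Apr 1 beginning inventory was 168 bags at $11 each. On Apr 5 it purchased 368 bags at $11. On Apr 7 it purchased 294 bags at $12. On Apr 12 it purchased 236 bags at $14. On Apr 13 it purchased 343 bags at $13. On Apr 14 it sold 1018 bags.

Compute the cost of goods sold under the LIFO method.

Apr 14, 1018 sold [LIFO — newest first]: 343 @ $13 + 236 @ $14 + 294 @ $12 + 145 @ $11 = $12,886
Ending inventory: 168 @ $11 + 223 @ $11 = $4,301

COGS = $12,886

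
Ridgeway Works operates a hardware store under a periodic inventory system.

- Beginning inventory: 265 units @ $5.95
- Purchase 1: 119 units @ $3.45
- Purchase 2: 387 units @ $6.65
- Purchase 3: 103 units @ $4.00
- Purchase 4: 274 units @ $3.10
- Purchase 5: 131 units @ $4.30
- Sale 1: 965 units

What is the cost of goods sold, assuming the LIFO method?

COGS = $4,639.75

Sale 1 (965) [LIFO — newest first]: 131 @ $4.30 + 274 @ $3.10 + 103 @ $4.00 + 387 @ $6.65 + 70 @ $3.45 = $4,639.75
Ending inventory: 265 @ $5.95 + 49 @ $3.45 = $1,745.80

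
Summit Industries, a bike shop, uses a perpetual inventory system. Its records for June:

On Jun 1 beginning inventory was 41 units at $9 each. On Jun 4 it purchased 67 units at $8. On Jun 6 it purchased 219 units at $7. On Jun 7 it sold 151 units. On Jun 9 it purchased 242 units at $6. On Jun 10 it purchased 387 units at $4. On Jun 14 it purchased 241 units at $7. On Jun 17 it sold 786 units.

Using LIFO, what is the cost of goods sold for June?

Jun 7, 151 sold [LIFO — newest first]: 151 @ $7 = $1,057
Jun 17, 786 sold [LIFO — newest first]: 241 @ $7 + 387 @ $4 + 158 @ $6 = $4,183
Total COGS = $1,057 + $4,183 = $5,240
Ending inventory: 41 @ $9 + 67 @ $8 + 68 @ $7 + 84 @ $6 = $1,885

COGS = $5,240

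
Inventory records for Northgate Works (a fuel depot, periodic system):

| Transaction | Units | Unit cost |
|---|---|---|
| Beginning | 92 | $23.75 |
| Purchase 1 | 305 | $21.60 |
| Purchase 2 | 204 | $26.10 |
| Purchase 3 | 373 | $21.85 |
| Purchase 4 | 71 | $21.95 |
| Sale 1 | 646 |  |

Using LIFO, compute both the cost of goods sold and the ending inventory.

COGS = $14,980.70; ending inventory = $8,825.20

Sale 1 (646) [LIFO — newest first]: 71 @ $21.95 + 373 @ $21.85 + 202 @ $26.10 = $14,980.70
Ending inventory: 92 @ $23.75 + 305 @ $21.60 + 2 @ $26.10 = $8,825.20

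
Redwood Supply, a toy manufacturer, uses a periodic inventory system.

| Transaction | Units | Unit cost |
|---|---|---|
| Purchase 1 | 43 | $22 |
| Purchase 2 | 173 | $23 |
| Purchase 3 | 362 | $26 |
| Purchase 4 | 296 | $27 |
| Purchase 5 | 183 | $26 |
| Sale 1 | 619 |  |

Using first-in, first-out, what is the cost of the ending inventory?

Ending inventory = $11,643

Sale 1 (619) [FIFO — oldest first]: 43 @ $22 + 173 @ $23 + 362 @ $26 + 41 @ $27 = $15,444
Ending inventory: 255 @ $27 + 183 @ $26 = $11,643
Check: goods available $27,087 = COGS $15,444 + ending $11,643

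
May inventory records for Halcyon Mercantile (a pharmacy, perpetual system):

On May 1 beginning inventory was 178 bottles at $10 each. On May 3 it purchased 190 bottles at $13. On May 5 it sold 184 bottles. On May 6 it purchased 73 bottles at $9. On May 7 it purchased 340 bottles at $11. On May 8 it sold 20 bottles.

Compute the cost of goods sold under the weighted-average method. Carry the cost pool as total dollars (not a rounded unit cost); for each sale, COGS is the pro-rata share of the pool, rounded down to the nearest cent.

After May 1: 178 on hand, pool $1,780.00 (≈ $10.0000 each)
After May 3: 368 on hand, pool $4,250.00 (≈ $11.5489 each)
May 5, sell 184: 184/368 × $4,250.00 → $2,125.00
After May 6: 257 on hand, pool $2,782.00 (≈ $10.8249 each)
After May 7: 597 on hand, pool $6,522.00 (≈ $10.9246 each)
May 8, sell 20: 20/597 × $6,522.00 → $218.49
Total COGS = $2,125.00 + $218.49 = $2,343.49
Ending inventory (cost pool remaining) = $6,303.51
Check: goods available $8,647.00 = COGS $2,343.49 + ending $6,303.51

COGS = $2,343.49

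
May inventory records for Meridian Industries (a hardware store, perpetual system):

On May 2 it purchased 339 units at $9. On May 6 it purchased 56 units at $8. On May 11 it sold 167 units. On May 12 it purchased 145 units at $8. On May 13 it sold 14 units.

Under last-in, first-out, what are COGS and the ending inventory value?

May 11, 167 sold [LIFO — newest first]: 56 @ $8 + 111 @ $9 = $1,447
May 13, 14 sold [LIFO — newest first]: 14 @ $8 = $112
Total COGS = $1,447 + $112 = $1,559
Ending inventory: 228 @ $9 + 131 @ $8 = $3,100
Check: goods available $4,659 = COGS $1,559 + ending $3,100

COGS = $1,559; ending inventory = $3,100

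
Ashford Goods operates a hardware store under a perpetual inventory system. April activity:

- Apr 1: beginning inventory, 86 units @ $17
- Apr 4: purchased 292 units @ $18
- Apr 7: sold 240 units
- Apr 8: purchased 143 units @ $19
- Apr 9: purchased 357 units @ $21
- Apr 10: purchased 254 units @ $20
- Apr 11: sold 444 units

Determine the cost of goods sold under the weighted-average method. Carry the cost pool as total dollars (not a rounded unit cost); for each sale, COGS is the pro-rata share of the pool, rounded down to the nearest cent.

After Apr 1: 86 on hand, pool $1,462.00 (≈ $17.0000 each)
After Apr 4: 378 on hand, pool $6,718.00 (≈ $17.7725 each)
Apr 7, sell 240: 240/378 × $6,718.00 → $4,265.39
After Apr 8: 281 on hand, pool $5,169.61 (≈ $18.3972 each)
After Apr 9: 638 on hand, pool $12,666.61 (≈ $19.8536 each)
After Apr 10: 892 on hand, pool $17,746.61 (≈ $19.8953 each)
Apr 11, sell 444: 444/892 × $17,746.61 → $8,833.51
Total COGS = $4,265.39 + $8,833.51 = $13,098.90
Ending inventory (cost pool remaining) = $8,913.10
Check: goods available $22,012.00 = COGS $13,098.90 + ending $8,913.10

COGS = $13,098.90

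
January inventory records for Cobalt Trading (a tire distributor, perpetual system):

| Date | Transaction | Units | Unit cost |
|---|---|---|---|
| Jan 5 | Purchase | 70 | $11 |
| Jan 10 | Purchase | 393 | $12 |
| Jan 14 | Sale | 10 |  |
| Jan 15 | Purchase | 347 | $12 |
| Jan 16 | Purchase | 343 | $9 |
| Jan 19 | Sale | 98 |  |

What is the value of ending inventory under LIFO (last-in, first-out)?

Jan 14, 10 sold [LIFO — newest first]: 10 @ $12 = $120
Jan 19, 98 sold [LIFO — newest first]: 98 @ $9 = $882
Total COGS = $120 + $882 = $1,002
Ending inventory: 70 @ $11 + 383 @ $12 + 347 @ $12 + 245 @ $9 = $11,735

Ending inventory = $11,735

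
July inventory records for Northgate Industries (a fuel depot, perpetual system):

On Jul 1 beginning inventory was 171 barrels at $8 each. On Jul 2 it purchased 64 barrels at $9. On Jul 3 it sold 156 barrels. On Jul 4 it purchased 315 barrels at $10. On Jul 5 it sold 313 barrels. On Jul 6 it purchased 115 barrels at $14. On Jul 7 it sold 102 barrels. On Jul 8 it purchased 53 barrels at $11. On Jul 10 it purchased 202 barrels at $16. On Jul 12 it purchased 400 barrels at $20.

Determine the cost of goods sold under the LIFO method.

COGS = $5,870

Jul 3, 156 sold [LIFO — newest first]: 64 @ $9 + 92 @ $8 = $1,312
Jul 5, 313 sold [LIFO — newest first]: 313 @ $10 = $3,130
Jul 7, 102 sold [LIFO — newest first]: 102 @ $14 = $1,428
Total COGS = $1,312 + $3,130 + $1,428 = $5,870
Ending inventory: 79 @ $8 + 2 @ $10 + 13 @ $14 + 53 @ $11 + 202 @ $16 + 400 @ $20 = $12,649
Check: goods available $18,519 = COGS $5,870 + ending $12,649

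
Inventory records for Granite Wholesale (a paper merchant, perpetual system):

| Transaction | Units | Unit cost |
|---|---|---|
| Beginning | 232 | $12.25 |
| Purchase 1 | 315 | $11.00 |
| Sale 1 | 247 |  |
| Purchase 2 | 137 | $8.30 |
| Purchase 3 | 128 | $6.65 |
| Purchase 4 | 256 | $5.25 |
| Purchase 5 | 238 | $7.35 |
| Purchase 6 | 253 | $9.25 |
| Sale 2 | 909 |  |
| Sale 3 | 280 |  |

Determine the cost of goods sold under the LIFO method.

Sale 1 (247) [LIFO — newest first]: 247 @ $11.00 = $2,717.00
Sale 2 (909) [LIFO — newest first]: 253 @ $9.25 + 238 @ $7.35 + 256 @ $5.25 + 128 @ $6.65 + 34 @ $8.30 = $6,566.95
Sale 3 (280) [LIFO — newest first]: 103 @ $8.30 + 68 @ $11.00 + 109 @ $12.25 = $2,938.15
Total COGS = $2,717.00 + $6,566.95 + $2,938.15 = $12,222.10
Ending inventory: 123 @ $12.25 = $1,506.75
Check: goods available $13,728.85 = COGS $12,222.10 + ending $1,506.75

COGS = $12,222.10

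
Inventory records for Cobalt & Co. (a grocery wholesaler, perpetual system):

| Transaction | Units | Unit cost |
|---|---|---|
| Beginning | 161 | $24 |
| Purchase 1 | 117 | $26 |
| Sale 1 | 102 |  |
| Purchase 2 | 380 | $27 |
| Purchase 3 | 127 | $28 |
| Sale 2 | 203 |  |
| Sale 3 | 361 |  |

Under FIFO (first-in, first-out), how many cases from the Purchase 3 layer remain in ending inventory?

119

Sale 1 (102) [FIFO — oldest first]: 102 @ $24 = $2,448
Sale 2 (203) [FIFO — oldest first]: 59 @ $24 + 117 @ $26 + 27 @ $27 = $5,187
Sale 3 (361) [FIFO — oldest first]: 353 @ $27 + 8 @ $28 = $9,755
Total COGS = $2,448 + $5,187 + $9,755 = $17,390
Ending inventory: 119 @ $28 = $3,332
Check: goods available $20,722 = COGS $17,390 + ending $3,332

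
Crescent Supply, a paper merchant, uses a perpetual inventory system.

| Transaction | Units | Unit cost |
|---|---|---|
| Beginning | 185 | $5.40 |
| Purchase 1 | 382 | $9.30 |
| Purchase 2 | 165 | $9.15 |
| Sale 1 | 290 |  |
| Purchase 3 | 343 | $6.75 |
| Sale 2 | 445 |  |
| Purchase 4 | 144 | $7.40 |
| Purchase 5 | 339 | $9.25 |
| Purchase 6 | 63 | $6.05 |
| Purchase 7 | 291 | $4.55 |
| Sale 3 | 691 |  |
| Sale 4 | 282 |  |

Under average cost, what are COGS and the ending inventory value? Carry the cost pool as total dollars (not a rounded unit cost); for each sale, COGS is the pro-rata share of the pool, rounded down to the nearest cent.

After Beginning: 185 on hand, pool $999.00 (≈ $5.4000 each)
After Purchase 1: 567 on hand, pool $4,551.60 (≈ $8.0275 each)
After Purchase 2: 732 on hand, pool $6,061.35 (≈ $8.2805 each)
Sale 1, sell 290: 290/732 × $6,061.35 → $2,401.35
After Purchase 3: 785 on hand, pool $5,975.25 (≈ $7.6118 each)
Sale 2, sell 445: 445/785 × $5,975.25 → $3,387.24
After Purchase 4: 484 on hand, pool $3,653.61 (≈ $7.5488 each)
After Purchase 5: 823 on hand, pool $6,789.36 (≈ $8.2495 each)
After Purchase 6: 886 on hand, pool $7,170.51 (≈ $8.0931 each)
After Purchase 7: 1177 on hand, pool $8,494.56 (≈ $7.2171 each)
Sale 3, sell 691: 691/1177 × $8,494.56 → $4,987.03
Sale 4, sell 282: 282/486 × $3,507.53 → $2,035.23
Total COGS = $2,401.35 + $3,387.24 + $4,987.03 + $2,035.23 = $12,810.85
Ending inventory (cost pool remaining) = $1,472.30
Check: goods available $14,283.15 = COGS $12,810.85 + ending $1,472.30

COGS = $12,810.85; ending inventory = $1,472.30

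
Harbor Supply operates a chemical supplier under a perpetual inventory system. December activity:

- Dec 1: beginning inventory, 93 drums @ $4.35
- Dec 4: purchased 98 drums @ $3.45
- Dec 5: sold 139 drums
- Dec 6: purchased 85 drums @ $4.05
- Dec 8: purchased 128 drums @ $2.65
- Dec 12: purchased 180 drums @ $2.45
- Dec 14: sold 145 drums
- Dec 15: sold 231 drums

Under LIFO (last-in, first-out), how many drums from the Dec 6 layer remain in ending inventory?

Dec 5, 139 sold [LIFO — newest first]: 98 @ $3.45 + 41 @ $4.35 = $516.45
Dec 14, 145 sold [LIFO — newest first]: 145 @ $2.45 = $355.25
Dec 15, 231 sold [LIFO — newest first]: 35 @ $2.45 + 128 @ $2.65 + 68 @ $4.05 = $700.35
Total COGS = $516.45 + $355.25 + $700.35 = $1,572.05
Ending inventory: 52 @ $4.35 + 17 @ $4.05 = $295.05

17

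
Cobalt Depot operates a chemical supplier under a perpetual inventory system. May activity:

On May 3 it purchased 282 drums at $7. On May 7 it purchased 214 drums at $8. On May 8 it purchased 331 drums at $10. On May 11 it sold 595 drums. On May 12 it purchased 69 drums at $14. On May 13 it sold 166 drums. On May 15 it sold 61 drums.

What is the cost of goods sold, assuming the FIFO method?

COGS = $6,946

May 11, 595 sold [FIFO — oldest first]: 282 @ $7 + 214 @ $8 + 99 @ $10 = $4,676
May 13, 166 sold [FIFO — oldest first]: 166 @ $10 = $1,660
May 15, 61 sold [FIFO — oldest first]: 61 @ $10 = $610
Total COGS = $4,676 + $1,660 + $610 = $6,946
Ending inventory: 5 @ $10 + 69 @ $14 = $1,016
Check: goods available $7,962 = COGS $6,946 + ending $1,016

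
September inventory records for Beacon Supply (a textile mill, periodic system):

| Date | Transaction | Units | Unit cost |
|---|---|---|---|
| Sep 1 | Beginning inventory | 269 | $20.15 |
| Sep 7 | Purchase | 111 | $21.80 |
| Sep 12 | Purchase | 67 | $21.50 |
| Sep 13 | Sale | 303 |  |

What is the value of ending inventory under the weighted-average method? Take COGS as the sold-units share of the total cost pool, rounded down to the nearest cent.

Sep 13, sell 303: 303/447 × $9,280.65 → $6,290.91
Ending inventory (cost pool remaining) = $2,989.74
Check: goods available $9,280.65 = COGS $6,290.91 + ending $2,989.74

Ending inventory = $2,989.74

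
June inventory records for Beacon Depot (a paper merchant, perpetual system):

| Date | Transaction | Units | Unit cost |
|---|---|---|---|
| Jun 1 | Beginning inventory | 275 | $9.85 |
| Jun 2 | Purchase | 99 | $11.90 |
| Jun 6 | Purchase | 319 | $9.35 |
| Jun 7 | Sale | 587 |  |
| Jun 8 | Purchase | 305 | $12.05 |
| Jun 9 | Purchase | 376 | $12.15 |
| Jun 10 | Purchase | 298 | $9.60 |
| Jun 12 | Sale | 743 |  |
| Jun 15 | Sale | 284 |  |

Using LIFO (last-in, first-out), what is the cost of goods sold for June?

COGS = $17,402.65

Jun 7, 587 sold [LIFO — newest first]: 319 @ $9.35 + 99 @ $11.90 + 169 @ $9.85 = $5,825.40
Jun 12, 743 sold [LIFO — newest first]: 298 @ $9.60 + 376 @ $12.15 + 69 @ $12.05 = $8,260.65
Jun 15, 284 sold [LIFO — newest first]: 236 @ $12.05 + 48 @ $9.85 = $3,316.60
Total COGS = $5,825.40 + $8,260.65 + $3,316.60 = $17,402.65
Ending inventory: 58 @ $9.85 = $571.30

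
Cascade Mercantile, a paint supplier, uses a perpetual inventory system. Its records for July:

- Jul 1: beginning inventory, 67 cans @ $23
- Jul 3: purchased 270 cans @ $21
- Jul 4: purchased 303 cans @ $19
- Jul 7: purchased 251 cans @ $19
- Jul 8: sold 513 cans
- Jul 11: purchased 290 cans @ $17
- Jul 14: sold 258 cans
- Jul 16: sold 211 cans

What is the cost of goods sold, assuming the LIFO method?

COGS = $18,354

Jul 8, 513 sold [LIFO — newest first]: 251 @ $19 + 262 @ $19 = $9,747
Jul 14, 258 sold [LIFO — newest first]: 258 @ $17 = $4,386
Jul 16, 211 sold [LIFO — newest first]: 32 @ $17 + 41 @ $19 + 138 @ $21 = $4,221
Total COGS = $9,747 + $4,386 + $4,221 = $18,354
Ending inventory: 67 @ $23 + 132 @ $21 = $4,313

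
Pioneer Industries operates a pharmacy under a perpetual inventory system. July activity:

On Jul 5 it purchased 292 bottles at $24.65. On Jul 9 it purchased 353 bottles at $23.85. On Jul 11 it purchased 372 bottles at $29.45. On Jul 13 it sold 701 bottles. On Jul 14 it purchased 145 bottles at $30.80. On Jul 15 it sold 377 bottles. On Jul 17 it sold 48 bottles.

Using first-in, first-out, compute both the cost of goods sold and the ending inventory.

COGS = $29,929.45; ending inventory = $1,108.80

Jul 13, 701 sold [FIFO — oldest first]: 292 @ $24.65 + 353 @ $23.85 + 56 @ $29.45 = $17,266.05
Jul 15, 377 sold [FIFO — oldest first]: 316 @ $29.45 + 61 @ $30.80 = $11,185.00
Jul 17, 48 sold [FIFO — oldest first]: 48 @ $30.80 = $1,478.40
Total COGS = $17,266.05 + $11,185.00 + $1,478.40 = $29,929.45
Ending inventory: 36 @ $30.80 = $1,108.80
Check: goods available $31,038.25 = COGS $29,929.45 + ending $1,108.80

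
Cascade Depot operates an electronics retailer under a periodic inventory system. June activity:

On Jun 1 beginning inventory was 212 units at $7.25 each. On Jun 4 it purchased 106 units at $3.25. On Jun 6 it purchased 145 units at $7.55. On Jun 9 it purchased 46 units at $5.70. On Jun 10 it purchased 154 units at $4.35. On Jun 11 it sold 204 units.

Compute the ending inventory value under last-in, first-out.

Ending inventory = $2,946.05

Jun 11, 204 sold [LIFO — newest first]: 154 @ $4.35 + 46 @ $5.70 + 4 @ $7.55 = $962.30
Ending inventory: 212 @ $7.25 + 106 @ $3.25 + 141 @ $7.55 = $2,946.05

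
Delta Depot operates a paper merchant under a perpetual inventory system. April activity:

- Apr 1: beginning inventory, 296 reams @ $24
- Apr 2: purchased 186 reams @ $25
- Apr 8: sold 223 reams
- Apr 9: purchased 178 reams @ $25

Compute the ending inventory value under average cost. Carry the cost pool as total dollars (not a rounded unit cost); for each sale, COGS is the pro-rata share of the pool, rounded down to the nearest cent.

Ending inventory = $10,765.95

After Apr 1: 296 on hand, pool $7,104.00 (≈ $24.0000 each)
After Apr 2: 482 on hand, pool $11,754.00 (≈ $24.3859 each)
Apr 8, sell 223: 223/482 × $11,754.00 → $5,438.05
After Apr 9: 437 on hand, pool $10,765.95 (≈ $24.6360 each)
Ending inventory (cost pool remaining) = $10,765.95
Check: goods available $16,204.00 = COGS $5,438.05 + ending $10,765.95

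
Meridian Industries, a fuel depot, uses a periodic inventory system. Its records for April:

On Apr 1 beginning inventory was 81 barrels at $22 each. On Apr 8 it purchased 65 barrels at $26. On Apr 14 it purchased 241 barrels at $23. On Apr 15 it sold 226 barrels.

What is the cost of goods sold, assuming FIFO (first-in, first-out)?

COGS = $5,312

Apr 15, 226 sold [FIFO — oldest first]: 81 @ $22 + 65 @ $26 + 80 @ $23 = $5,312
Ending inventory: 161 @ $23 = $3,703
Check: goods available $9,015 = COGS $5,312 + ending $3,703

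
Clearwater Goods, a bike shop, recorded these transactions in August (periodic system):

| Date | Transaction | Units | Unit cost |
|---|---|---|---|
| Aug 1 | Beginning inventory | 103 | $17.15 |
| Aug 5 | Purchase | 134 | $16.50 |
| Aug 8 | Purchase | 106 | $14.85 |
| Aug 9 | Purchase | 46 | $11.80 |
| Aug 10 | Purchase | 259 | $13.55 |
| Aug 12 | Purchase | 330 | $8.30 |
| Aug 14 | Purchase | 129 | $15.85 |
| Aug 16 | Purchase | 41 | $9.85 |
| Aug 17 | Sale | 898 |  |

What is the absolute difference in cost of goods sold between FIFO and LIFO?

FIFO COGS: 103 @ $17.15 + 134 @ $16.50 + 106 @ $14.85 + 46 @ $11.80 + 259 @ $13.55 + 250 @ $8.30 = $11,678.80
LIFO COGS: 41 @ $9.85 + 129 @ $15.85 + 330 @ $8.30 + 259 @ $13.55 + 46 @ $11.80 + 93 @ $14.85 = $10,620.80
Difference = |$11,678.80 − $10,620.80| = $1,058.00

$1,058.00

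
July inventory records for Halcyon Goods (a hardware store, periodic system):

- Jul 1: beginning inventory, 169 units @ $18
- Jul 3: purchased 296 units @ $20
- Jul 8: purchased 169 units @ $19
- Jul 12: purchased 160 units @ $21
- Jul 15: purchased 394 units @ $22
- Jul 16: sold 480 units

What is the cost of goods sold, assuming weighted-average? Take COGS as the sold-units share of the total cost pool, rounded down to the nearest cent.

COGS = $9,778.18

Jul 16, sell 480: 480/1188 × $24,201.00 → $9,778.18
Ending inventory (cost pool remaining) = $14,422.82
Check: goods available $24,201.00 = COGS $9,778.18 + ending $14,422.82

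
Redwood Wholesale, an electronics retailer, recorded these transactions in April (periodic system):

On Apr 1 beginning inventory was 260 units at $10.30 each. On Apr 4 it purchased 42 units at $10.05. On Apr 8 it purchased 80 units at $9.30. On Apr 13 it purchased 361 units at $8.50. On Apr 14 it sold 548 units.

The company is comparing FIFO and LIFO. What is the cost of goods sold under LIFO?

COGS = $4,904.10

FIFO COGS: 260 @ $10.30 + 42 @ $10.05 + 80 @ $9.30 + 166 @ $8.50 = $5,255.10
LIFO COGS: 361 @ $8.50 + 80 @ $9.30 + 42 @ $10.05 + 65 @ $10.30 = $4,904.10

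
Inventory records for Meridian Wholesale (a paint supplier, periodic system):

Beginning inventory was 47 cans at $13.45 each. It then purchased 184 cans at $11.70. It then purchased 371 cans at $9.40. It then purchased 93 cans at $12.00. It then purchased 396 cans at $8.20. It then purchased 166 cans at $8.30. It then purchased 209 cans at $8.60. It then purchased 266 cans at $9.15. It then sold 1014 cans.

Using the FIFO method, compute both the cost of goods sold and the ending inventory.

Sale 1 (1014) [FIFO — oldest first]: 47 @ $13.45 + 184 @ $11.70 + 371 @ $9.40 + 93 @ $12.00 + 319 @ $8.20 = $10,004.15
Ending inventory: 77 @ $8.20 + 166 @ $8.30 + 209 @ $8.60 + 266 @ $9.15 = $6,240.50

COGS = $10,004.15; ending inventory = $6,240.50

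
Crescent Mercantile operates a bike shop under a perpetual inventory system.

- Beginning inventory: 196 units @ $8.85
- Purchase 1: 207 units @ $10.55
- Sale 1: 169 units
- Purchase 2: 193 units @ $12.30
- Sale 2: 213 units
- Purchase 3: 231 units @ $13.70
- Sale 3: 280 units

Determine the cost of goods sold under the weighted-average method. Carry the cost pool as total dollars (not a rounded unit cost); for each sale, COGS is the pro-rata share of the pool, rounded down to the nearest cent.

COGS = $7,419.68

After Beginning: 196 on hand, pool $1,734.60 (≈ $8.8500 each)
After Purchase 1: 403 on hand, pool $3,918.45 (≈ $9.7232 each)
Sale 1, sell 169: 169/403 × $3,918.45 → $1,643.22
After Purchase 2: 427 on hand, pool $4,649.13 (≈ $10.8879 each)
Sale 2, sell 213: 213/427 × $4,649.13 → $2,319.12
After Purchase 3: 445 on hand, pool $5,494.71 (≈ $12.3477 each)
Sale 3, sell 280: 280/445 × $5,494.71 → $3,457.34
Total COGS = $1,643.22 + $2,319.12 + $3,457.34 = $7,419.68
Ending inventory (cost pool remaining) = $2,037.37
Check: goods available $9,457.05 = COGS $7,419.68 + ending $2,037.37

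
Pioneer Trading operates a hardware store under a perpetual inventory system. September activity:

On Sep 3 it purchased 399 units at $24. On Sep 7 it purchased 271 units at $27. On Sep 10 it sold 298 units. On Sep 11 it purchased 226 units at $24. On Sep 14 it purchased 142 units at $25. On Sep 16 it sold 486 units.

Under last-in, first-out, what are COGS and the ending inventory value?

Sep 10, 298 sold [LIFO — newest first]: 271 @ $27 + 27 @ $24 = $7,965
Sep 16, 486 sold [LIFO — newest first]: 142 @ $25 + 226 @ $24 + 118 @ $24 = $11,806
Total COGS = $7,965 + $11,806 = $19,771
Ending inventory: 254 @ $24 = $6,096
Check: goods available $25,867 = COGS $19,771 + ending $6,096

COGS = $19,771; ending inventory = $6,096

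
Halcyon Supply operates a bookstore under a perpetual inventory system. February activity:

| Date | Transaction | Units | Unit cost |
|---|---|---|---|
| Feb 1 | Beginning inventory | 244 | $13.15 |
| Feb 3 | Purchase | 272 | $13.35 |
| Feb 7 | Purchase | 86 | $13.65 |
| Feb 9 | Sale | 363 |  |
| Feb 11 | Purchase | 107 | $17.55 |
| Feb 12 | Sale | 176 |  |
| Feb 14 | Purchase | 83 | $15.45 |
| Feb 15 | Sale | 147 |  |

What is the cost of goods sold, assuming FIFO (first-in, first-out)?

COGS = $9,487.90

Feb 9, 363 sold [FIFO — oldest first]: 244 @ $13.15 + 119 @ $13.35 = $4,797.25
Feb 12, 176 sold [FIFO — oldest first]: 153 @ $13.35 + 23 @ $13.65 = $2,356.50
Feb 15, 147 sold [FIFO — oldest first]: 63 @ $13.65 + 84 @ $17.55 = $2,334.15
Total COGS = $4,797.25 + $2,356.50 + $2,334.15 = $9,487.90
Ending inventory: 23 @ $17.55 + 83 @ $15.45 = $1,686.00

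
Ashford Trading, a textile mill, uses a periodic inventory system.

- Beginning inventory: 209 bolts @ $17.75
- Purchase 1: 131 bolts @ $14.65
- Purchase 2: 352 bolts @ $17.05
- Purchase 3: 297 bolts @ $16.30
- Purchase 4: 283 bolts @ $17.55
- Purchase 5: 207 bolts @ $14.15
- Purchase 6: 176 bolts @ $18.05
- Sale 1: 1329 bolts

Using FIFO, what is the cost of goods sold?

Sale 1 (1329) [FIFO — oldest first]: 209 @ $17.75 + 131 @ $14.65 + 352 @ $17.05 + 297 @ $16.30 + 283 @ $17.55 + 57 @ $14.15 = $22,244.80
Ending inventory: 150 @ $14.15 + 176 @ $18.05 = $5,299.30
Check: goods available $27,544.10 = COGS $22,244.80 + ending $5,299.30

COGS = $22,244.80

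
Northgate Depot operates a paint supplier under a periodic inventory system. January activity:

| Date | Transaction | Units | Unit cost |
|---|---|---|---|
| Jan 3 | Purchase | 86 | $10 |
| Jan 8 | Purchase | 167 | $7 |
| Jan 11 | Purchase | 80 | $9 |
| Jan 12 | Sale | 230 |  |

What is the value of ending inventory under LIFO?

Jan 12, 230 sold [LIFO — newest first]: 80 @ $9 + 150 @ $7 = $1,770
Ending inventory: 86 @ $10 + 17 @ $7 = $979
Check: goods available $2,749 = COGS $1,770 + ending $979

Ending inventory = $979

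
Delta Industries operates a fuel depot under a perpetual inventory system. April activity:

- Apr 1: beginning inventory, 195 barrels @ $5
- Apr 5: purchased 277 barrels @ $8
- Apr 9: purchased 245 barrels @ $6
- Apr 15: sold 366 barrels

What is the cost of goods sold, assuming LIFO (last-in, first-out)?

COGS = $2,438

Apr 15, 366 sold [LIFO — newest first]: 245 @ $6 + 121 @ $8 = $2,438
Ending inventory: 195 @ $5 + 156 @ $8 = $2,223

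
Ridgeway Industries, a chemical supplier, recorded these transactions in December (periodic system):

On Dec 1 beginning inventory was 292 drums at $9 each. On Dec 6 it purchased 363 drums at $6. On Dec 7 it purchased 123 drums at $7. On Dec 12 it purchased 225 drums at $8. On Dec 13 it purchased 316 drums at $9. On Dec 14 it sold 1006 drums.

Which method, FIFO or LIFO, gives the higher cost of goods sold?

LIFO

FIFO COGS: 292 @ $9 + 363 @ $6 + 123 @ $7 + 225 @ $8 + 3 @ $9 = $7,494
LIFO COGS: 316 @ $9 + 225 @ $8 + 123 @ $7 + 342 @ $6 = $7,557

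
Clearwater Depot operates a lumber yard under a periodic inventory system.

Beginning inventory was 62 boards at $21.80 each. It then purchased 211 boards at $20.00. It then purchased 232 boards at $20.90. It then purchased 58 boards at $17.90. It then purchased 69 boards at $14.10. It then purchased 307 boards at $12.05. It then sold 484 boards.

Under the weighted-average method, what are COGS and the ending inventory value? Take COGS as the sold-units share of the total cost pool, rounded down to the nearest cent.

Sale 1, sell 484: 484/939 × $16,130.85 → $8,314.51
Ending inventory (cost pool remaining) = $7,816.34

COGS = $8,314.51; ending inventory = $7,816.34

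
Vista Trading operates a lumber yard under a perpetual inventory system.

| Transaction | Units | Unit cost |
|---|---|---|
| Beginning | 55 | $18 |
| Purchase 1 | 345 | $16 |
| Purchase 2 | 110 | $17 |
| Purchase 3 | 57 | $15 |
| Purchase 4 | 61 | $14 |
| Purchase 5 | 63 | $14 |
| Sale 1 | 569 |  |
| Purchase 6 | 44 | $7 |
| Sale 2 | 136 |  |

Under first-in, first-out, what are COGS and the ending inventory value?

Sale 1 (569) [FIFO — oldest first]: 55 @ $18 + 345 @ $16 + 110 @ $17 + 57 @ $15 + 2 @ $14 = $9,263
Sale 2 (136) [FIFO — oldest first]: 59 @ $14 + 63 @ $14 + 14 @ $7 = $1,806
Total COGS = $9,263 + $1,806 = $11,069
Ending inventory: 30 @ $7 = $210
Check: goods available $11,279 = COGS $11,069 + ending $210

COGS = $11,069; ending inventory = $210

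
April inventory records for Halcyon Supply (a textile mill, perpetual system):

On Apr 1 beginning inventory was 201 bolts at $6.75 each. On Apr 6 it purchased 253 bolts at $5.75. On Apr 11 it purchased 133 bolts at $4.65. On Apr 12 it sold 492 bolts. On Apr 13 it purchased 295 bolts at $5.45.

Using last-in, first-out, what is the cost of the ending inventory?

Ending inventory = $2,249.00

Apr 12, 492 sold [LIFO — newest first]: 133 @ $4.65 + 253 @ $5.75 + 106 @ $6.75 = $2,788.70
Ending inventory: 95 @ $6.75 + 295 @ $5.45 = $2,249.00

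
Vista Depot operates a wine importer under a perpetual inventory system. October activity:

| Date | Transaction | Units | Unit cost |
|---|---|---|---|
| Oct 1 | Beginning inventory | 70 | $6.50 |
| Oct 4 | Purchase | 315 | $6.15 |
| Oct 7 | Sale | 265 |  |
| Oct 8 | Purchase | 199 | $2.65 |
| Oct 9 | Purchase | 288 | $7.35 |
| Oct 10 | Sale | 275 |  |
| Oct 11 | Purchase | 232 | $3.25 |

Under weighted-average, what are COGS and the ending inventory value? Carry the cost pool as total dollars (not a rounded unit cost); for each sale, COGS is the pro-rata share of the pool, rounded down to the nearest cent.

COGS = $3,182.34; ending inventory = $2,608.06

After Oct 1: 70 on hand, pool $455.00 (≈ $6.5000 each)
After Oct 4: 385 on hand, pool $2,392.25 (≈ $6.2136 each)
Oct 7, sell 265: 265/385 × $2,392.25 → $1,646.61
After Oct 8: 319 on hand, pool $1,272.99 (≈ $3.9906 each)
After Oct 9: 607 on hand, pool $3,389.79 (≈ $5.5845 each)
Oct 10, sell 275: 275/607 × $3,389.79 → $1,535.73
After Oct 11: 564 on hand, pool $2,608.06 (≈ $4.6242 each)
Total COGS = $1,646.61 + $1,535.73 = $3,182.34
Ending inventory (cost pool remaining) = $2,608.06
Check: goods available $5,790.40 = COGS $3,182.34 + ending $2,608.06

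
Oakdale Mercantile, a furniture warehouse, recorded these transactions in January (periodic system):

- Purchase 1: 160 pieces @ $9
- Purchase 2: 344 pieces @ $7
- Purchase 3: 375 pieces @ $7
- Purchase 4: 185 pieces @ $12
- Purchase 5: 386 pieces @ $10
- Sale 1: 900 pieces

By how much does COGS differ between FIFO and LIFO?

$1,658

FIFO COGS: 160 @ $9 + 344 @ $7 + 375 @ $7 + 21 @ $12 = $6,725
LIFO COGS: 386 @ $10 + 185 @ $12 + 329 @ $7 = $8,383
Difference = |$6,725 − $8,383| = $1,658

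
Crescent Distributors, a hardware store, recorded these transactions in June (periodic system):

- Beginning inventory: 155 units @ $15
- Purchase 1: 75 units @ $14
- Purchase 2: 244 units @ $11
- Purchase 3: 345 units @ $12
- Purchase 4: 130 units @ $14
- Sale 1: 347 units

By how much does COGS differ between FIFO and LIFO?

$238

FIFO COGS: 155 @ $15 + 75 @ $14 + 117 @ $11 = $4,662
LIFO COGS: 130 @ $14 + 217 @ $12 = $4,424
Difference = |$4,662 − $4,424| = $238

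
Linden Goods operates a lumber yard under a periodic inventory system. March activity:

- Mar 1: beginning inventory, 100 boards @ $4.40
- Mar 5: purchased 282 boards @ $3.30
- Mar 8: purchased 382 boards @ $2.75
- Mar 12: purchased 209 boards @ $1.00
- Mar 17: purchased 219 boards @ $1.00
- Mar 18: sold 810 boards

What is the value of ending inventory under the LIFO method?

Mar 18, 810 sold [LIFO — newest first]: 219 @ $1.00 + 209 @ $1.00 + 382 @ $2.75 = $1,478.50
Ending inventory: 100 @ $4.40 + 282 @ $3.30 = $1,370.60
Check: goods available $2,849.10 = COGS $1,478.50 + ending $1,370.60

Ending inventory = $1,370.60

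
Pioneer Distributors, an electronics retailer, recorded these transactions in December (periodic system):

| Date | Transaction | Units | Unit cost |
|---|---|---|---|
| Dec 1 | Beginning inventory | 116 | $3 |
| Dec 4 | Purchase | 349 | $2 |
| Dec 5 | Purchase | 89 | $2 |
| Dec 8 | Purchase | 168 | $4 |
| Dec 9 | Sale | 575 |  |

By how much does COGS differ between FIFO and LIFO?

FIFO COGS: 116 @ $3 + 349 @ $2 + 89 @ $2 + 21 @ $4 = $1,308
LIFO COGS: 168 @ $4 + 89 @ $2 + 318 @ $2 = $1,486
Difference = |$1,308 − $1,486| = $178

$178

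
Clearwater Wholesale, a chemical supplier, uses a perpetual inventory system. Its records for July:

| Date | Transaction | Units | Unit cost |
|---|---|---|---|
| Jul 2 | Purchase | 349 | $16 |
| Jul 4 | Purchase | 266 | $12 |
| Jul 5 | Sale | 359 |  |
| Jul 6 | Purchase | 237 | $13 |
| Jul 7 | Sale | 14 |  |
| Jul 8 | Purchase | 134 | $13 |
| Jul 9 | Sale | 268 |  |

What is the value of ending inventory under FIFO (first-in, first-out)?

Ending inventory = $4,485

Jul 5, 359 sold [FIFO — oldest first]: 349 @ $16 + 10 @ $12 = $5,704
Jul 7, 14 sold [FIFO — oldest first]: 14 @ $12 = $168
Jul 9, 268 sold [FIFO — oldest first]: 242 @ $12 + 26 @ $13 = $3,242
Total COGS = $5,704 + $168 + $3,242 = $9,114
Ending inventory: 211 @ $13 + 134 @ $13 = $4,485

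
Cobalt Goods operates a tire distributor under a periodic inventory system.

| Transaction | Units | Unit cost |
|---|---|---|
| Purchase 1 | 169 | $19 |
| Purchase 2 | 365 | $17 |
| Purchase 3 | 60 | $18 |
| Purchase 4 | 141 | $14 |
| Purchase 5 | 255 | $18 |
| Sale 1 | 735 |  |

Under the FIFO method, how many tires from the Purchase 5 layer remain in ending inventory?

255

Sale 1 (735) [FIFO — oldest first]: 169 @ $19 + 365 @ $17 + 60 @ $18 + 141 @ $14 = $12,470
Ending inventory: 255 @ $18 = $4,590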